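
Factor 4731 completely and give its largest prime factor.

83

4731 = 3 · 1577
1577 = 19 · 83
83 is prime.
So 4731 = 3 · 19 · 83; the largest prime factor is 83.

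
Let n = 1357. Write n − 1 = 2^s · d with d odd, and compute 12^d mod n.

579

1357 − 1 = 1356 = 2^2 · 339, so d = 339.
12^1 ≡ 12 (mod 1357)
12^2 ≡ 12^2 = 144 ≡ 144 (mod 1357)
12^4 ≡ 144^2 = 20736 ≡ 381 (mod 1357)
12^8 ≡ 381^2 = 145161 ≡ 1319 (mod 1357)
12^16 ≡ 1319^2 = 1739761 ≡ 87 (mod 1357)
12^32 ≡ 87^2 = 7569 ≡ 784 (mod 1357)
12^64 ≡ 784^2 = 614656 ≡ 1292 (mod 1357)
12^128 ≡ 1292^2 = 1669264 ≡ 154 (mod 1357)
12^256 ≡ 154^2 = 23716 ≡ 647 (mod 1357)
339 = 256 + 64 + 16 + 2 + 1 in binary powers of 2.
So 12^339 ≡ 647 · 1292 · 87 · 144 · 12 ≡ 579 (mod 1357).
Squaring chain: 579 → 62; never reaches −1, so base 12 is a Miller–Rabin witness that 1357 is composite.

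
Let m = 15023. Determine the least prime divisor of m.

83

15023 is odd.
Digit sum 11, not divisible by 3.
Ends in 3: not divisible by 5.
7: 15023 = 7·2146 + 1
11: 15023 = 11·1365 + 8
13: 15023 = 13·1155 + 8
17: 15023 = 17·883 + 12
19: 15023 = 19·790 + 13
23: 15023 = 23·653 + 4
29: 15023 = 29·518 + 1
31: 15023 = 31·484 + 19
37: 15023 = 37·406 + 1
41: 15023 = 41·366 + 17
43: 15023 = 43·349 + 16
47: 15023 = 47·319 + 30
53: 15023 = 53·283 + 24
59: 15023 = 59·254 + 37
61: 15023 = 61·246 + 17
67: 15023 = 67·224 + 15
71: 15023 = 71·211 + 42
73: 15023 = 73·205 + 58
79: 15023 = 79·190 + 13
83: 15023 = 83·181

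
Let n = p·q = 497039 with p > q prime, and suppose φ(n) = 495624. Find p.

773

φ(n) = (p−1)(q−1) = n − (p+q) + 1, so p + q = 497039 − 495624 + 1 = 1416.
p and q are the roots of t² − 1416t + 497039 = 0.
Discriminant: 1416² − 4·497039 = 2005056 − 1988156 = 16900; √16900 = 130.
q = (1416 − 130)/2 = 643, p = (1416 + 130)/2 = 773.
Check: 643 · 773 = 497039.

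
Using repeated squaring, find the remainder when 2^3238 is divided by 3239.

2^1 ≡ 2 (mod 3239)
2^2 ≡ 2^2 = 4 ≡ 4 (mod 3239)
2^4 ≡ 4^2 = 16 ≡ 16 (mod 3239)
2^8 ≡ 16^2 = 256 ≡ 256 (mod 3239)
2^16 ≡ 256^2 = 65536 ≡ 756 (mod 3239)
2^32 ≡ 756^2 = 571536 ≡ 1472 (mod 3239)
2^64 ≡ 1472^2 = 2166784 ≡ 3132 (mod 3239)
2^128 ≡ 3132^2 = 9809424 ≡ 1732 (mod 3239)
2^256 ≡ 1732^2 = 2999824 ≡ 510 (mod 3239)
2^512 ≡ 510^2 = 260100 ≡ 980 (mod 3239)
2^1024 ≡ 980^2 = 960400 ≡ 1656 (mod 3239)
2^2048 ≡ 1656^2 = 2742336 ≡ 2142 (mod 3239)
3238 = 2048 + 1024 + 128 + 32 + 4 + 2 in binary powers of 2.
So 2^3238 ≡ 2142 · 1656 · 1732 · 1472 · 16 · 4 ≡ 318 (mod 3239).
Since 318 ≠ 1, base 2 is a Fermat witness: 3239 is composite.

318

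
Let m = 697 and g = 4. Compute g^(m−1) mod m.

324

4^1 ≡ 4 (mod 697)
4^2 ≡ 4^2 = 16 ≡ 16 (mod 697)
4^4 ≡ 16^2 = 256 ≡ 256 (mod 697)
4^8 ≡ 256^2 = 65536 ≡ 18 (mod 697)
4^16 ≡ 18^2 = 324 ≡ 324 (mod 697)
4^32 ≡ 324^2 = 104976 ≡ 426 (mod 697)
4^64 ≡ 426^2 = 181476 ≡ 256 (mod 697)
4^128 ≡ 256^2 = 65536 ≡ 18 (mod 697)
4^256 ≡ 18^2 = 324 ≡ 324 (mod 697)
4^512 ≡ 324^2 = 104976 ≡ 426 (mod 697)
696 = 512 + 128 + 32 + 16 + 8 in binary powers of 2.
So 4^696 ≡ 426 · 18 · 426 · 324 · 18 ≡ 324 (mod 697).
Since 324 ≠ 1, base 4 is a Fermat witness: 697 is composite.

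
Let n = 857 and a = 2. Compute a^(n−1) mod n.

2^1 ≡ 2 (mod 857)
2^2 ≡ 2^2 = 4 ≡ 4 (mod 857)
2^4 ≡ 4^2 = 16 ≡ 16 (mod 857)
2^8 ≡ 16^2 = 256 ≡ 256 (mod 857)
2^16 ≡ 256^2 = 65536 ≡ 404 (mod 857)
2^32 ≡ 404^2 = 163216 ≡ 386 (mod 857)
2^64 ≡ 386^2 = 148996 ≡ 735 (mod 857)
2^128 ≡ 735^2 = 540225 ≡ 315 (mod 857)
2^256 ≡ 315^2 = 99225 ≡ 670 (mod 857)
2^512 ≡ 670^2 = 448900 ≡ 689 (mod 857)
856 = 512 + 256 + 64 + 16 + 8 in binary powers of 2.
So 2^856 ≡ 689 · 670 · 735 · 404 · 256 ≡ 1 (mod 857).
Since the result is 1, base 2 gives no evidence that 857 is composite.

1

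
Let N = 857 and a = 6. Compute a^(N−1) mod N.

6^1 ≡ 6 (mod 857)
6^2 ≡ 6^2 = 36 ≡ 36 (mod 857)
6^4 ≡ 36^2 = 1296 ≡ 439 (mod 857)
6^8 ≡ 439^2 = 192721 ≡ 753 (mod 857)
6^16 ≡ 753^2 = 567009 ≡ 532 (mod 857)
6^32 ≡ 532^2 = 283024 ≡ 214 (mod 857)
6^64 ≡ 214^2 = 45796 ≡ 375 (mod 857)
6^128 ≡ 375^2 = 140625 ≡ 77 (mod 857)
6^256 ≡ 77^2 = 5929 ≡ 787 (mod 857)
6^512 ≡ 787^2 = 619369 ≡ 615 (mod 857)
856 = 512 + 256 + 64 + 16 + 8 in binary powers of 2.
So 6^856 ≡ 615 · 787 · 375 · 532 · 753 ≡ 1 (mod 857).
Since the result is 1, base 6 gives no evidence that 857 is composite.

1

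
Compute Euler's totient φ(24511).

Factor: 24511 = 127 · 193.
φ(24511) = (127−1) · (193−1) = 126 · 192 = 24192.

24192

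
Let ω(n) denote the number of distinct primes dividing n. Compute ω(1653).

3

1653 = 3 · 551
551 = 19 · 29
1653 = 3 · 19 · 29, which has 3 distinct prime factors.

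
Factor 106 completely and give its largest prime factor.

106 = 2 · 53
53 is prime.
So 106 = 2 · 53; the largest prime factor is 53.

53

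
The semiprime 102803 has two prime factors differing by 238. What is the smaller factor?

Since p = q + 238, we have 102803 = q(q + 238), so q² + 238q − 102803 = 0.
Discriminant: 238² + 4·102803 = 56644 + 411212 = 467856; √467856 = 684.
q = (−238 + 684)/2 = 223, and p = q + 238 = 461.
Check: 223 · 461 = 102803.

223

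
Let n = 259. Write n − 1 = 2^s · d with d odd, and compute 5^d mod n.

97

259 − 1 = 258 = 2^1 · 129, so d = 129.
5^1 ≡ 5 (mod 259)
5^2 ≡ 5^2 = 25 ≡ 25 (mod 259)
5^4 ≡ 25^2 = 625 ≡ 107 (mod 259)
5^8 ≡ 107^2 = 11449 ≡ 53 (mod 259)
5^16 ≡ 53^2 = 2809 ≡ 219 (mod 259)
5^32 ≡ 219^2 = 47961 ≡ 46 (mod 259)
5^64 ≡ 46^2 = 2116 ≡ 44 (mod 259)
5^128 ≡ 44^2 = 1936 ≡ 123 (mod 259)
129 = 128 + 1 in binary powers of 2.
So 5^129 ≡ 123 · 5 ≡ 97 (mod 259).
Squaring chain: 97; never reaches −1, so base 5 is a Miller–Rabin witness that 259 is composite.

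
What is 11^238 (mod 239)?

1

11^1 ≡ 11 (mod 239)
11^2 ≡ 11^2 = 121 ≡ 121 (mod 239)
11^4 ≡ 121^2 = 14641 ≡ 62 (mod 239)
11^8 ≡ 62^2 = 3844 ≡ 20 (mod 239)
11^16 ≡ 20^2 = 400 ≡ 161 (mod 239)
11^32 ≡ 161^2 = 25921 ≡ 109 (mod 239)
11^64 ≡ 109^2 = 11881 ≡ 170 (mod 239)
11^128 ≡ 170^2 = 28900 ≡ 220 (mod 239)
238 = 128 + 64 + 32 + 8 + 4 + 2 in binary powers of 2.
So 11^238 ≡ 220 · 170 · 109 · 20 · 62 · 121 ≡ 1 (mod 239).
Since the result is 1, base 11 gives no evidence that 239 is composite.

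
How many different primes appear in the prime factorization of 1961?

2

1961 = 37 · 53
1961 = 37 · 53, which has 2 distinct prime factors.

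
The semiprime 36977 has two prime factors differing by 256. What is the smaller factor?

103

Since p = q + 256, we have 36977 = q(q + 256), so q² + 256q − 36977 = 0.
Discriminant: 256² + 4·36977 = 65536 + 147908 = 213444; √213444 = 462.
q = (−256 + 462)/2 = 103, and p = q + 256 = 359.
Check: 103 · 359 = 36977.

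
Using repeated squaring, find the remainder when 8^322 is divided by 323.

8^1 ≡ 8 (mod 323)
8^2 ≡ 8^2 = 64 ≡ 64 (mod 323)
8^4 ≡ 64^2 = 4096 ≡ 220 (mod 323)
8^8 ≡ 220^2 = 48400 ≡ 273 (mod 323)
8^16 ≡ 273^2 = 74529 ≡ 239 (mod 323)
8^32 ≡ 239^2 = 57121 ≡ 273 (mod 323)
8^64 ≡ 273^2 = 74529 ≡ 239 (mod 323)
8^128 ≡ 239^2 = 57121 ≡ 273 (mod 323)
8^256 ≡ 273^2 = 74529 ≡ 239 (mod 323)
322 = 256 + 64 + 2 in binary powers of 2.
So 8^322 ≡ 239 · 239 · 64 ≡ 30 (mod 323).
Since 30 ≠ 1, base 8 is a Fermat witness: 323 is composite.

30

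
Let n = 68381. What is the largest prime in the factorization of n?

68381 = 19 · 3599
3599 = 59 · 61
61 is prime.
So 68381 = 19 · 59 · 61; the largest prime factor is 61.

61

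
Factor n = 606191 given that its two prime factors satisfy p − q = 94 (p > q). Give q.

Since p = q + 94, we have 606191 = q(q + 94), so q² + 94q − 606191 = 0.
Discriminant: 94² + 4·606191 = 8836 + 2424764 = 2433600; √2433600 = 1560.
q = (−94 + 1560)/2 = 733, and p = q + 94 = 827.
Check: 733 · 827 = 606191.

733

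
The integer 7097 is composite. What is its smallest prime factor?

47

7097 is odd.
Digit sum 23, not divisible by 3.
Ends in 7: not divisible by 5.
7: 7097 = 7·1013 + 6
11: 7097 = 11·645 + 2
13: 7097 = 13·545 + 12
17: 7097 = 17·417 + 8
19: 7097 = 19·373 + 10
23: 7097 = 23·308 + 13
29: 7097 = 29·244 + 21
31: 7097 = 31·228 + 29
37: 7097 = 37·191 + 30
41: 7097 = 41·173 + 4
43: 7097 = 43·165 + 2
47: 7097 = 47·151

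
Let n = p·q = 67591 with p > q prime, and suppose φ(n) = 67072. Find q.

φ(n) = (p−1)(q−1) = n − (p+q) + 1, so p + q = 67591 − 67072 + 1 = 520.
p and q are the roots of t² − 520t + 67591 = 0.
Discriminant: 520² − 4·67591 = 270400 − 270364 = 36; √36 = 6.
q = (520 − 6)/2 = 257, p = (520 + 6)/2 = 263.
Check: 257 · 263 = 67591.

257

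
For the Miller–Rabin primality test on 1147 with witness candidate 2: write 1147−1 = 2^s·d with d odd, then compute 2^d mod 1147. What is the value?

1147 − 1 = 1146 = 2^1 · 573, so d = 573.
2^1 ≡ 2 (mod 1147)
2^2 ≡ 2^2 = 4 ≡ 4 (mod 1147)
2^4 ≡ 4^2 = 16 ≡ 16 (mod 1147)
2^8 ≡ 16^2 = 256 ≡ 256 (mod 1147)
2^16 ≡ 256^2 = 65536 ≡ 157 (mod 1147)
2^32 ≡ 157^2 = 24649 ≡ 562 (mod 1147)
2^64 ≡ 562^2 = 315844 ≡ 419 (mod 1147)
2^128 ≡ 419^2 = 175561 ≡ 70 (mod 1147)
2^256 ≡ 70^2 = 4900 ≡ 312 (mod 1147)
2^512 ≡ 312^2 = 97344 ≡ 996 (mod 1147)
573 = 512 + 32 + 16 + 8 + 4 + 1 in binary powers of 2.
So 2^573 ≡ 996 · 562 · 157 · 256 · 16 · 2 ≡ 1124 (mod 1147).
Squaring chain: 1124; never reaches −1, so base 2 is a Miller–Rabin witness that 1147 is composite.

1124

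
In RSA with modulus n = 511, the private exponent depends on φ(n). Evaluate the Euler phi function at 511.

432

Factor: 511 = 7 · 73.
φ(511) = (7−1) · (73−1) = 6 · 72 = 432.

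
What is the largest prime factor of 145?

145 = 5 · 29
29 is prime.
So 145 = 5 · 29; the largest prime factor is 29.

29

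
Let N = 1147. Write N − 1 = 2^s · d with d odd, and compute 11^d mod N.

1147 − 1 = 1146 = 2^1 · 573, so d = 573.
11^1 ≡ 11 (mod 1147)
11^2 ≡ 11^2 = 121 ≡ 121 (mod 1147)
11^4 ≡ 121^2 = 14641 ≡ 877 (mod 1147)
11^8 ≡ 877^2 = 769129 ≡ 639 (mod 1147)
11^16 ≡ 639^2 = 408321 ≡ 1136 (mod 1147)
11^32 ≡ 1136^2 = 1290496 ≡ 121 (mod 1147)
11^64 ≡ 121^2 = 14641 ≡ 877 (mod 1147)
11^128 ≡ 877^2 = 769129 ≡ 639 (mod 1147)
11^256 ≡ 639^2 = 408321 ≡ 1136 (mod 1147)
11^512 ≡ 1136^2 = 1290496 ≡ 121 (mod 1147)
573 = 512 + 32 + 16 + 8 + 4 + 1 in binary powers of 2.
So 11^573 ≡ 121 · 121 · 1136 · 639 · 877 · 11 ≡ 184 (mod 1147).
Squaring chain: 184; never reaches −1, so base 11 is a Miller–Rabin witness that 1147 is composite.

184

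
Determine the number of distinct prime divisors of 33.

33 = 3 · 11
33 = 3 · 11, which has 2 distinct prime factors.

2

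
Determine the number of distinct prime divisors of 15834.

5

15834 = 2 · 7917
7917 = 3 · 2639
2639 = 7 · 377
377 = 13 · 29
15834 = 2 · 3 · 7 · 13 · 29, which has 5 distinct prime factors.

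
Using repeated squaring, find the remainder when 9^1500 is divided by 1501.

9^1 ≡ 9 (mod 1501)
9^2 ≡ 9^2 = 81 ≡ 81 (mod 1501)
9^4 ≡ 81^2 = 6561 ≡ 557 (mod 1501)
9^8 ≡ 557^2 = 310249 ≡ 1043 (mod 1501)
9^16 ≡ 1043^2 = 1087849 ≡ 1125 (mod 1501)
9^32 ≡ 1125^2 = 1265625 ≡ 282 (mod 1501)
9^64 ≡ 282^2 = 79524 ≡ 1472 (mod 1501)
9^128 ≡ 1472^2 = 2166784 ≡ 841 (mod 1501)
9^256 ≡ 841^2 = 707281 ≡ 310 (mod 1501)
9^512 ≡ 310^2 = 96100 ≡ 36 (mod 1501)
9^1024 ≡ 36^2 = 1296 ≡ 1296 (mod 1501)
1500 = 1024 + 256 + 128 + 64 + 16 + 8 + 4 in binary powers of 2.
So 9^1500 ≡ 1296 · 310 · 841 · 1472 · 1125 · 1043 · 557 ≡ 828 (mod 1501).
Since 828 ≠ 1, base 9 is a Fermat witness: 1501 is composite.

828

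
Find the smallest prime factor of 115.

5

115 is odd.
Digit sum 7, not divisible by 3.
Ends in 5: divisible by 5.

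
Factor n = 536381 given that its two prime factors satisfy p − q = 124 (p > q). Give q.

Since p = q + 124, we have 536381 = q(q + 124), so q² + 124q − 536381 = 0.
Discriminant: 124² + 4·536381 = 15376 + 2145524 = 2160900; √2160900 = 1470.
q = (−124 + 1470)/2 = 673, and p = q + 124 = 797.
Check: 673 · 797 = 536381.

673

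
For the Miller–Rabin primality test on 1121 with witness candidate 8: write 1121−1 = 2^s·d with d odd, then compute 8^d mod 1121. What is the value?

1121 − 1 = 1120 = 2^5 · 35, so d = 35.
8^1 ≡ 8 (mod 1121)
8^2 ≡ 8^2 = 64 ≡ 64 (mod 1121)
8^4 ≡ 64^2 = 4096 ≡ 733 (mod 1121)
8^8 ≡ 733^2 = 537289 ≡ 330 (mod 1121)
8^16 ≡ 330^2 = 108900 ≡ 163 (mod 1121)
8^32 ≡ 163^2 = 26569 ≡ 786 (mod 1121)
35 = 32 + 2 + 1 in binary powers of 2.
So 8^35 ≡ 786 · 64 · 8 ≡ 1114 (mod 1121).
Squaring chain: 1114 → 49 → 159 → 619 → 900; never reaches −1, so base 8 is a Miller–Rabin witness that 1121 is composite.

1114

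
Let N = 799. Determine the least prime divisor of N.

17

799 is odd.
Digit sum 25, not divisible by 3.
Ends in 9: not divisible by 5.
7: 799 = 7·114 + 1
11: 799 = 11·72 + 7
13: 799 = 13·61 + 6
17: 799 = 17·47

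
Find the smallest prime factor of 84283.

84283 is odd.
Digit sum 25, not divisible by 3.
Ends in 3: not divisible by 5.
7: 84283 = 7·12040 + 3
11: 84283 = 11·7662 + 1
13: 84283 = 13·6483 + 4
17: 84283 = 17·4957 + 14
19: 84283 = 19·4435 + 18
23: 84283 = 23·3664 + 11
29: 84283 = 29·2906 + 9
31: 84283 = 31·2718 + 25
37: 84283 = 37·2277 + 34
41: 84283 = 41·2055 + 28
43: 84283 = 43·1960 + 3
47: 84283 = 47·1793 + 12
53: 84283 = 53·1590 + 13
59: 84283 = 59·1428 + 31
61: 84283 = 61·1381 + 42
67: 84283 = 67·1257 + 64
71: 84283 = 71·1187 + 6
73: 84283 = 73·1154 + 41
79: 84283 = 79·1066 + 69
83: 84283 = 83·1015 + 38
89: 84283 = 89·947

89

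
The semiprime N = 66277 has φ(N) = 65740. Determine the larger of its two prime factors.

347

φ(n) = (p−1)(q−1) = n − (p+q) + 1, so p + q = 66277 − 65740 + 1 = 538.
p and q are the roots of t² − 538t + 66277 = 0.
Discriminant: 538² − 4·66277 = 289444 − 265108 = 24336; √24336 = 156.
q = (538 − 156)/2 = 191, p = (538 + 156)/2 = 347.
Check: 191 · 347 = 66277.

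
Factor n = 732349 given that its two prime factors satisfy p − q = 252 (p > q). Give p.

Since p = q + 252, we have 732349 = q(q + 252), so q² + 252q − 732349 = 0.
Discriminant: 252² + 4·732349 = 63504 + 2929396 = 2992900; √2992900 = 1730.
q = (−252 + 1730)/2 = 739, and p = q + 252 = 991.
Check: 739 · 991 = 732349.

991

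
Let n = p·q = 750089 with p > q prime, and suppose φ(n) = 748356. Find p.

907

φ(n) = (p−1)(q−1) = n − (p+q) + 1, so p + q = 750089 − 748356 + 1 = 1734.
p and q are the roots of t² − 1734t + 750089 = 0.
Discriminant: 1734² − 4·750089 = 3006756 − 3000356 = 6400; √6400 = 80.
q = (1734 − 80)/2 = 827, p = (1734 + 80)/2 = 907.
Check: 827 · 907 = 750089.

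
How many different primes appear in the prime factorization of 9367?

3

9367 = 17 · 551
551 = 19 · 29
9367 = 17 · 19 · 29, which has 3 distinct prime factors.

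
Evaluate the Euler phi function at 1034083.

Factor: 1034083 = 53 · 109 · 179.
φ(1034083) = (53−1) · (109−1) · (179−1) = 52 · 108 · 178 = 999648.

999648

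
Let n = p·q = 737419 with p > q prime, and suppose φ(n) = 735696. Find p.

φ(n) = (p−1)(q−1) = n − (p+q) + 1, so p + q = 737419 − 735696 + 1 = 1724.
p and q are the roots of t² − 1724t + 737419 = 0.
Discriminant: 1724² − 4·737419 = 2972176 − 2949676 = 22500; √22500 = 150.
q = (1724 − 150)/2 = 787, p = (1724 + 150)/2 = 937.
Check: 787 · 937 = 737419.

937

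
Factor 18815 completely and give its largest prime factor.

71

18815 = 5 · 3763
3763 = 53 · 71
71 is prime.
So 18815 = 5 · 53 · 71; the largest prime factor is 71.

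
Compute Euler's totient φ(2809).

2756

Factor: 2809 = 53^2.
φ(2809) = 53^1·(53−1) = 2756.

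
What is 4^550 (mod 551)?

4^1 ≡ 4 (mod 551)
4^2 ≡ 4^2 = 16 ≡ 16 (mod 551)
4^4 ≡ 16^2 = 256 ≡ 256 (mod 551)
4^8 ≡ 256^2 = 65536 ≡ 518 (mod 551)
4^16 ≡ 518^2 = 268324 ≡ 538 (mod 551)
4^32 ≡ 538^2 = 289444 ≡ 169 (mod 551)
4^64 ≡ 169^2 = 28561 ≡ 460 (mod 551)
4^128 ≡ 460^2 = 211600 ≡ 16 (mod 551)
4^256 ≡ 16^2 = 256 ≡ 256 (mod 551)
4^512 ≡ 256^2 = 65536 ≡ 518 (mod 551)
550 = 512 + 32 + 4 + 2 in binary powers of 2.
So 4^550 ≡ 518 · 169 · 256 · 16 ≡ 517 (mod 551).
Since 517 ≠ 1, base 4 is a Fermat witness: 551 is composite.

517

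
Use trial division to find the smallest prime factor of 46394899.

89

46394899 is odd.
Digit sum 52, not divisible by 3.
Ends in 9: not divisible by 5.
7: 46394899 = 7·6627842 + 5
11: 46394899 = 11·4217718 + 1
13: 46394899 = 13·3568838 + 5
17: 46394899 = 17·2729111 + 12
19: 46394899 = 19·2441836 + 15
23: 46394899 = 23·2017169 + 12
29: 46394899 = 29·1599824 + 3
31: 46394899 = 31·1496609 + 20
37: 46394899 = 37·1253916 + 7
41: 46394899 = 41·1131582 + 37
43: 46394899 = 43·1078951 + 6
47: 46394899 = 47·987125 + 24
53: 46394899 = 53·875375 + 24
59: 46394899 = 59·786354 + 13
61: 46394899 = 61·760572 + 7
67: 46394899 = 67·692461 + 12
71: 46394899 = 71·653449 + 20
73: 46394899 = 73·635546 + 41
79: 46394899 = 79·587277 + 16
83: 46394899 = 83·558974 + 57
89: 46394899 = 89·521291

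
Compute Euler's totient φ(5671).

5512

Factor: 5671 = 53 · 107.
φ(5671) = (53−1) · (107−1) = 52 · 106 = 5512.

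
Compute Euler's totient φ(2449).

Factor: 2449 = 31 · 79.
φ(2449) = (31−1) · (79−1) = 30 · 78 = 2340.

2340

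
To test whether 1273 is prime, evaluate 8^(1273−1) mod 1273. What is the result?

685

8^1 ≡ 8 (mod 1273)
8^2 ≡ 8^2 = 64 ≡ 64 (mod 1273)
8^4 ≡ 64^2 = 4096 ≡ 277 (mod 1273)
8^8 ≡ 277^2 = 76729 ≡ 349 (mod 1273)
8^16 ≡ 349^2 = 121801 ≡ 866 (mod 1273)
8^32 ≡ 866^2 = 749956 ≡ 159 (mod 1273)
8^64 ≡ 159^2 = 25281 ≡ 1094 (mod 1273)
8^128 ≡ 1094^2 = 1196836 ≡ 216 (mod 1273)
8^256 ≡ 216^2 = 46656 ≡ 828 (mod 1273)
8^512 ≡ 828^2 = 685584 ≡ 710 (mod 1273)
8^1024 ≡ 710^2 = 504100 ≡ 1265 (mod 1273)
1272 = 1024 + 128 + 64 + 32 + 16 + 8 in binary powers of 2.
So 8^1272 ≡ 1265 · 216 · 1094 · 159 · 866 · 349 ≡ 685 (mod 1273).
Since 685 ≠ 1, base 8 is a Fermat witness: 1273 is composite.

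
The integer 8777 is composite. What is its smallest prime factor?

67

8777 is odd.
Digit sum 29, not divisible by 3.
Ends in 7: not divisible by 5.
7: 8777 = 7·1253 + 6
11: 8777 = 11·797 + 10
13: 8777 = 13·675 + 2
17: 8777 = 17·516 + 5
19: 8777 = 19·461 + 18
23: 8777 = 23·381 + 14
29: 8777 = 29·302 + 19
31: 8777 = 31·283 + 4
37: 8777 = 37·237 + 8
41: 8777 = 41·214 + 3
43: 8777 = 43·204 + 5
47: 8777 = 47·186 + 35
53: 8777 = 53·165 + 32
59: 8777 = 59·148 + 45
61: 8777 = 61·143 + 54
67: 8777 = 67·131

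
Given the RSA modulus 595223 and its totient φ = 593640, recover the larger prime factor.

971

φ(n) = (p−1)(q−1) = n − (p+q) + 1, so p + q = 595223 − 593640 + 1 = 1584.
p and q are the roots of t² − 1584t + 595223 = 0.
Discriminant: 1584² − 4·595223 = 2509056 − 2380892 = 128164; √128164 = 358.
q = (1584 − 358)/2 = 613, p = (1584 + 358)/2 = 971.
Check: 613 · 971 = 595223.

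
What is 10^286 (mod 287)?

10^1 ≡ 10 (mod 287)
10^2 ≡ 10^2 = 100 ≡ 100 (mod 287)
10^4 ≡ 100^2 = 10000 ≡ 242 (mod 287)
10^8 ≡ 242^2 = 58564 ≡ 16 (mod 287)
10^16 ≡ 16^2 = 256 ≡ 256 (mod 287)
10^32 ≡ 256^2 = 65536 ≡ 100 (mod 287)
10^64 ≡ 100^2 = 10000 ≡ 242 (mod 287)
10^128 ≡ 242^2 = 58564 ≡ 16 (mod 287)
10^256 ≡ 16^2 = 256 ≡ 256 (mod 287)
286 = 256 + 16 + 8 + 4 + 2 in binary powers of 2.
So 10^286 ≡ 256 · 256 · 16 · 242 · 100 ≡ 256 (mod 287).
Since 256 ≠ 1, base 10 is a Fermat witness: 287 is composite.

256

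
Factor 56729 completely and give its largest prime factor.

56729 = 17 · 3337
3337 = 47 · 71
71 is prime.
So 56729 = 17 · 47 · 71; the largest prime factor is 71.

71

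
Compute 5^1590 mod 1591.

5^1 ≡ 5 (mod 1591)
5^2 ≡ 5^2 = 25 ≡ 25 (mod 1591)
5^4 ≡ 25^2 = 625 ≡ 625 (mod 1591)
5^8 ≡ 625^2 = 390625 ≡ 830 (mod 1591)
5^16 ≡ 830^2 = 688900 ≡ 1588 (mod 1591)
5^32 ≡ 1588^2 = 2521744 ≡ 9 (mod 1591)
5^64 ≡ 9^2 = 81 ≡ 81 (mod 1591)
5^128 ≡ 81^2 = 6561 ≡ 197 (mod 1591)
5^256 ≡ 197^2 = 38809 ≡ 625 (mod 1591)
5^512 ≡ 625^2 = 390625 ≡ 830 (mod 1591)
5^1024 ≡ 830^2 = 688900 ≡ 1588 (mod 1591)
1590 = 1024 + 512 + 32 + 16 + 4 + 2 in binary powers of 2.
So 5^1590 ≡ 1588 · 830 · 9 · 1588 · 625 · 25 ≡ 1454 (mod 1591).
Since 1454 ≠ 1, base 5 is a Fermat witness: 1591 is composite.

1454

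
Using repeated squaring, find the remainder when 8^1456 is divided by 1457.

8^1 ≡ 8 (mod 1457)
8^2 ≡ 8^2 = 64 ≡ 64 (mod 1457)
8^4 ≡ 64^2 = 4096 ≡ 1182 (mod 1457)
8^8 ≡ 1182^2 = 1397124 ≡ 1318 (mod 1457)
8^16 ≡ 1318^2 = 1737124 ≡ 380 (mod 1457)
8^32 ≡ 380^2 = 144400 ≡ 157 (mod 1457)
8^64 ≡ 157^2 = 24649 ≡ 1337 (mod 1457)
8^128 ≡ 1337^2 = 1787569 ≡ 1287 (mod 1457)
8^256 ≡ 1287^2 = 1656369 ≡ 1217 (mod 1457)
8^512 ≡ 1217^2 = 1481089 ≡ 777 (mod 1457)
8^1024 ≡ 777^2 = 603729 ≡ 531 (mod 1457)
1456 = 1024 + 256 + 128 + 32 + 16 in binary powers of 2.
So 8^1456 ≡ 531 · 1217 · 1287 · 157 · 380 ≡ 1093 (mod 1457).
Since 1093 ≠ 1, base 8 is a Fermat witness: 1457 is composite.

1093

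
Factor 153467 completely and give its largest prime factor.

153467 = 43 · 3569
3569 = 43 · 83
83 is prime.
So 153467 = 43^2 · 83; the largest prime factor is 83.

83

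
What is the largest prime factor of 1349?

1349 = 19 · 71
71 is prime.
So 1349 = 19 · 71; the largest prime factor is 71.

71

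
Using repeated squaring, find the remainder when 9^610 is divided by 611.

9^1 ≡ 9 (mod 611)
9^2 ≡ 9^2 = 81 ≡ 81 (mod 611)
9^4 ≡ 81^2 = 6561 ≡ 451 (mod 611)
9^8 ≡ 451^2 = 203401 ≡ 549 (mod 611)
9^16 ≡ 549^2 = 301401 ≡ 178 (mod 611)
9^32 ≡ 178^2 = 31684 ≡ 523 (mod 611)
9^64 ≡ 523^2 = 273529 ≡ 412 (mod 611)
9^128 ≡ 412^2 = 169744 ≡ 497 (mod 611)
9^256 ≡ 497^2 = 247009 ≡ 165 (mod 611)
9^512 ≡ 165^2 = 27225 ≡ 341 (mod 611)
610 = 512 + 64 + 32 + 2 in binary powers of 2.
So 9^610 ≡ 341 · 412 · 523 · 81 ≡ 191 (mod 611).
Since 191 ≠ 1, base 9 is a Fermat witness: 611 is composite.

191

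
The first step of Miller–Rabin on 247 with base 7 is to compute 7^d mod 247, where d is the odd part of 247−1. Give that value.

247 − 1 = 246 = 2^1 · 123, so d = 123.
7^1 ≡ 7 (mod 247)
7^2 ≡ 7^2 = 49 ≡ 49 (mod 247)
7^4 ≡ 49^2 = 2401 ≡ 178 (mod 247)
7^8 ≡ 178^2 = 31684 ≡ 68 (mod 247)
7^16 ≡ 68^2 = 4624 ≡ 178 (mod 247)
7^32 ≡ 178^2 = 31684 ≡ 68 (mod 247)
7^64 ≡ 68^2 = 4624 ≡ 178 (mod 247)
123 = 64 + 32 + 16 + 8 + 2 + 1 in binary powers of 2.
So 7^123 ≡ 178 · 68 · 178 · 68 · 49 · 7 ≡ 96 (mod 247).
Squaring chain: 96; never reaches −1, so base 7 is a Miller–Rabin witness that 247 is composite.

96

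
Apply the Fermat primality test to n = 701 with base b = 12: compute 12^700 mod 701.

1

12^1 ≡ 12 (mod 701)
12^2 ≡ 12^2 = 144 ≡ 144 (mod 701)
12^4 ≡ 144^2 = 20736 ≡ 407 (mod 701)
12^8 ≡ 407^2 = 165649 ≡ 213 (mod 701)
12^16 ≡ 213^2 = 45369 ≡ 505 (mod 701)
12^32 ≡ 505^2 = 255025 ≡ 562 (mod 701)
12^64 ≡ 562^2 = 315844 ≡ 394 (mod 701)
12^128 ≡ 394^2 = 155236 ≡ 315 (mod 701)
12^256 ≡ 315^2 = 99225 ≡ 384 (mod 701)
12^512 ≡ 384^2 = 147456 ≡ 246 (mod 701)
700 = 512 + 128 + 32 + 16 + 8 + 4 in binary powers of 2.
So 12^700 ≡ 246 · 315 · 562 · 505 · 213 · 407 ≡ 1 (mod 701).
Since the result is 1, base 12 gives no evidence that 701 is composite.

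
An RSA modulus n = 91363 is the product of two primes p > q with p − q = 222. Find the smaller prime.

211

Since p = q + 222, we have 91363 = q(q + 222), so q² + 222q − 91363 = 0.
Discriminant: 222² + 4·91363 = 49284 + 365452 = 414736; √414736 = 644.
q = (−222 + 644)/2 = 211, and p = q + 222 = 433.
Check: 211 · 433 = 91363.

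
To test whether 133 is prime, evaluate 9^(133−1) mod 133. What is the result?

9^1 ≡ 9 (mod 133)
9^2 ≡ 9^2 = 81 ≡ 81 (mod 133)
9^4 ≡ 81^2 = 6561 ≡ 44 (mod 133)
9^8 ≡ 44^2 = 1936 ≡ 74 (mod 133)
9^16 ≡ 74^2 = 5476 ≡ 23 (mod 133)
9^32 ≡ 23^2 = 529 ≡ 130 (mod 133)
9^64 ≡ 130^2 = 16900 ≡ 9 (mod 133)
9^128 ≡ 9^2 = 81 ≡ 81 (mod 133)
132 = 128 + 4 in binary powers of 2.
So 9^132 ≡ 81 · 44 ≡ 106 (mod 133).
Since 106 ≠ 1, base 9 is a Fermat witness: 133 is composite.

106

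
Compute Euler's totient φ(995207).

964600

Factor: 995207 = 71 · 107 · 131.
φ(995207) = (71−1) · (107−1) · (131−1) = 70 · 106 · 130 = 964600.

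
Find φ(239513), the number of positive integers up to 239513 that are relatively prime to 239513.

Factor: 239513 = 17 · 73 · 193.
φ(239513) = (17−1) · (73−1) · (193−1) = 16 · 72 · 192 = 221184.

221184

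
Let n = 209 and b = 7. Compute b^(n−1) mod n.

64

7^1 ≡ 7 (mod 209)
7^2 ≡ 7^2 = 49 ≡ 49 (mod 209)
7^4 ≡ 49^2 = 2401 ≡ 102 (mod 209)
7^8 ≡ 102^2 = 10404 ≡ 163 (mod 209)
7^16 ≡ 163^2 = 26569 ≡ 26 (mod 209)
7^32 ≡ 26^2 = 676 ≡ 49 (mod 209)
7^64 ≡ 49^2 = 2401 ≡ 102 (mod 209)
7^128 ≡ 102^2 = 10404 ≡ 163 (mod 209)
208 = 128 + 64 + 16 in binary powers of 2.
So 7^208 ≡ 163 · 102 · 26 ≡ 64 (mod 209).
Since 64 ≠ 1, base 7 is a Fermat witness: 209 is composite.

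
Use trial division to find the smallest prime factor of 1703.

1703 is odd.
Digit sum 11, not divisible by 3.
Ends in 3: not divisible by 5.
7: 1703 = 7·243 + 2
11: 1703 = 11·154 + 9
13: 1703 = 13·131

13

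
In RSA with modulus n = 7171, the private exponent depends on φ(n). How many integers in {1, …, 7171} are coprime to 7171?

7000

Factor: 7171 = 71 · 101.
φ(7171) = (71−1) · (101−1) = 70 · 100 = 7000.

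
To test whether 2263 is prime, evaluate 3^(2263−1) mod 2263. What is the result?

3^1 ≡ 3 (mod 2263)
3^2 ≡ 3^2 = 9 ≡ 9 (mod 2263)
3^4 ≡ 9^2 = 81 ≡ 81 (mod 2263)
3^8 ≡ 81^2 = 6561 ≡ 2035 (mod 2263)
3^16 ≡ 2035^2 = 4141225 ≡ 2198 (mod 2263)
3^32 ≡ 2198^2 = 4831204 ≡ 1962 (mod 2263)
3^64 ≡ 1962^2 = 3849444 ≡ 81 (mod 2263)
3^128 ≡ 81^2 = 6561 ≡ 2035 (mod 2263)
3^256 ≡ 2035^2 = 4141225 ≡ 2198 (mod 2263)
3^512 ≡ 2198^2 = 4831204 ≡ 1962 (mod 2263)
3^1024 ≡ 1962^2 = 3849444 ≡ 81 (mod 2263)
3^2048 ≡ 81^2 = 6561 ≡ 2035 (mod 2263)
2262 = 2048 + 128 + 64 + 16 + 4 + 2 in binary powers of 2.
So 3^2262 ≡ 2035 · 2035 · 81 · 2198 · 81 · 9 ≡ 2116 (mod 2263).
Since 2116 ≠ 1, base 3 is a Fermat witness: 2263 is composite.

2116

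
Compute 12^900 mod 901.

47

12^1 ≡ 12 (mod 901)
12^2 ≡ 12^2 = 144 ≡ 144 (mod 901)
12^4 ≡ 144^2 = 20736 ≡ 13 (mod 901)
12^8 ≡ 13^2 = 169 ≡ 169 (mod 901)
12^16 ≡ 169^2 = 28561 ≡ 630 (mod 901)
12^32 ≡ 630^2 = 396900 ≡ 460 (mod 901)
12^64 ≡ 460^2 = 211600 ≡ 766 (mod 901)
12^128 ≡ 766^2 = 586756 ≡ 205 (mod 901)
12^256 ≡ 205^2 = 42025 ≡ 579 (mod 901)
12^512 ≡ 579^2 = 335241 ≡ 69 (mod 901)
900 = 512 + 256 + 128 + 4 in binary powers of 2.
So 12^900 ≡ 69 · 579 · 205 · 13 ≡ 47 (mod 901).
Since 47 ≠ 1, base 12 is a Fermat witness: 901 is composite.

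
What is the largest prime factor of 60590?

60590 = 2 · 30295
30295 = 5 · 6059
6059 = 73 · 83
83 is prime.
So 60590 = 2 · 5 · 73 · 83; the largest prime factor is 83.

83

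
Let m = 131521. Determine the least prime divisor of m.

13

131521 is odd.
Digit sum 13, not divisible by 3.
Ends in 1: not divisible by 5.
7: 131521 = 7·18788 + 5
11: 131521 = 11·11956 + 5
13: 131521 = 13·10117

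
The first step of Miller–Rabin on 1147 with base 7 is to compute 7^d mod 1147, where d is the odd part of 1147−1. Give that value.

1025

1147 − 1 = 1146 = 2^1 · 573, so d = 573.
7^1 ≡ 7 (mod 1147)
7^2 ≡ 7^2 = 49 ≡ 49 (mod 1147)
7^4 ≡ 49^2 = 2401 ≡ 107 (mod 1147)
7^8 ≡ 107^2 = 11449 ≡ 1126 (mod 1147)
7^16 ≡ 1126^2 = 1267876 ≡ 441 (mod 1147)
7^32 ≡ 441^2 = 194481 ≡ 638 (mod 1147)
7^64 ≡ 638^2 = 407044 ≡ 1006 (mod 1147)
7^128 ≡ 1006^2 = 1012036 ≡ 382 (mod 1147)
7^256 ≡ 382^2 = 145924 ≡ 255 (mod 1147)
7^512 ≡ 255^2 = 65025 ≡ 793 (mod 1147)
573 = 512 + 32 + 16 + 8 + 4 + 1 in binary powers of 2.
So 7^573 ≡ 793 · 638 · 441 · 1126 · 107 · 7 ≡ 1025 (mod 1147).
Squaring chain: 1025; never reaches −1, so base 7 is a Miller–Rabin witness that 1147 is composite.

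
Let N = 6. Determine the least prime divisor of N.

2

6 is even: 2 divides it.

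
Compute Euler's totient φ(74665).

Factor: 74665 = 5 · 109 · 137.
φ(74665) = (5−1) · (109−1) · (137−1) = 4 · 108 · 136 = 58752.

58752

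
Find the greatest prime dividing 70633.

83

70633 = 23 · 3071
3071 = 37 · 83
83 is prime.
So 70633 = 23 · 37 · 83; the largest prime factor is 83.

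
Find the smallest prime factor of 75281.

75281 is odd.
Digit sum 23, not divisible by 3.
Ends in 1: not divisible by 5.
7: 75281 = 7·10754 + 3
11: 75281 = 11·6843 + 8
13: 75281 = 13·5790 + 11
17: 75281 = 17·4428 + 5
19: 75281 = 19·3962 + 3
23: 75281 = 23·3273 + 2
29: 75281 = 29·2595 + 26
31: 75281 = 31·2428 + 13
37: 75281 = 37·2034 + 23
41: 75281 = 41·1836 + 5
43: 75281 = 43·1750 + 31
47: 75281 = 47·1601 + 34
53: 75281 = 53·1420 + 21
59: 75281 = 59·1275 + 56
61: 75281 = 61·1234 + 7
67: 75281 = 67·1123 + 40
71: 75281 = 71·1060 + 21
73: 75281 = 73·1031 + 18
79: 75281 = 79·952 + 73
83: 75281 = 83·907

83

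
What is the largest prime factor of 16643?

89

16643 = 11 · 1513
1513 = 17 · 89
89 is prime.
So 16643 = 11 · 17 · 89; the largest prime factor is 89.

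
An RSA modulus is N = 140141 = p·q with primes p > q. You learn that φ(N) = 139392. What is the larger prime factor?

397

φ(n) = (p−1)(q−1) = n − (p+q) + 1, so p + q = 140141 − 139392 + 1 = 750.
p and q are the roots of t² − 750t + 140141 = 0.
Discriminant: 750² − 4·140141 = 562500 − 560564 = 1936; √1936 = 44.
q = (750 − 44)/2 = 353, p = (750 + 44)/2 = 397.
Check: 353 · 397 = 140141.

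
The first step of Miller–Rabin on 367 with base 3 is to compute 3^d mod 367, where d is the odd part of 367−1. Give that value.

367 − 1 = 366 = 2^1 · 183, so d = 183.
3^1 ≡ 3 (mod 367)
3^2 ≡ 3^2 = 9 ≡ 9 (mod 367)
3^4 ≡ 9^2 = 81 ≡ 81 (mod 367)
3^8 ≡ 81^2 = 6561 ≡ 322 (mod 367)
3^16 ≡ 322^2 = 103684 ≡ 190 (mod 367)
3^32 ≡ 190^2 = 36100 ≡ 134 (mod 367)
3^64 ≡ 134^2 = 17956 ≡ 340 (mod 367)
3^128 ≡ 340^2 = 115600 ≡ 362 (mod 367)
183 = 128 + 32 + 16 + 4 + 2 + 1 in binary powers of 2.
So 3^183 ≡ 362 · 134 · 190 · 81 · 9 · 3 ≡ 366 (mod 367).
Since 3^d ≡ 366 (mod 367), base 3 does not prove 367 composite.

366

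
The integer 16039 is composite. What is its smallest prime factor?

16039 is odd.
Digit sum 19, not divisible by 3.
Ends in 9: not divisible by 5.
7: 16039 = 7·2291 + 2
11: 16039 = 11·1458 + 1
13: 16039 = 13·1233 + 10
17: 16039 = 17·943 + 8
19: 16039 = 19·844 + 3
23: 16039 = 23·697 + 8
29: 16039 = 29·553 + 2
31: 16039 = 31·517 + 12
37: 16039 = 37·433 + 18
41: 16039 = 41·391 + 8
43: 16039 = 43·373

43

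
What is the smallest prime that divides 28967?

83

28967 is odd.
Digit sum 32, not divisible by 3.
Ends in 7: not divisible by 5.
7: 28967 = 7·4138 + 1
11: 28967 = 11·2633 + 4
13: 28967 = 13·2228 + 3
17: 28967 = 17·1703 + 16
19: 28967 = 19·1524 + 11
23: 28967 = 23·1259 + 10
29: 28967 = 29·998 + 25
31: 28967 = 31·934 + 13
37: 28967 = 37·782 + 33
41: 28967 = 41·706 + 21
43: 28967 = 43·673 + 28
47: 28967 = 47·616 + 15
53: 28967 = 53·546 + 29
59: 28967 = 59·490 + 57
61: 28967 = 61·474 + 53
67: 28967 = 67·432 + 23
71: 28967 = 71·407 + 70
73: 28967 = 73·396 + 59
79: 28967 = 79·366 + 53
83: 28967 = 83·349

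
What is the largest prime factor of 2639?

2639 = 7 · 377
377 = 13 · 29
29 is prime.
So 2639 = 7 · 13 · 29; the largest prime factor is 29.

29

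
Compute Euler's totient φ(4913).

4624

Factor: 4913 = 17^3.
φ(4913) = 17^2·(17−1) = 4624.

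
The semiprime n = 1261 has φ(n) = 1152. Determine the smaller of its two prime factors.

φ(n) = (p−1)(q−1) = n − (p+q) + 1, so p + q = 1261 − 1152 + 1 = 110.
p and q are the roots of t² − 110t + 1261 = 0.
Discriminant: 110² − 4·1261 = 12100 − 5044 = 7056; √7056 = 84.
q = (110 − 84)/2 = 13, p = (110 + 84)/2 = 97.
Check: 13 · 97 = 1261.

13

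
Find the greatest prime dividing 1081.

1081 = 23 · 47
47 is prime.
So 1081 = 23 · 47; the largest prime factor is 47.

47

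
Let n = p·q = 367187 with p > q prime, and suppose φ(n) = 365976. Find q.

φ(n) = (p−1)(q−1) = n − (p+q) + 1, so p + q = 367187 − 365976 + 1 = 1212.
p and q are the roots of t² − 1212t + 367187 = 0.
Discriminant: 1212² − 4·367187 = 1468944 − 1468748 = 196; √196 = 14.
q = (1212 − 14)/2 = 599, p = (1212 + 14)/2 = 613.
Check: 599 · 613 = 367187.

599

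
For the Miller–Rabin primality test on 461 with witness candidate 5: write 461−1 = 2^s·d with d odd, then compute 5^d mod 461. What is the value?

461 − 1 = 460 = 2^2 · 115, so d = 115.
5^1 ≡ 5 (mod 461)
5^2 ≡ 5^2 = 25 ≡ 25 (mod 461)
5^4 ≡ 25^2 = 625 ≡ 164 (mod 461)
5^8 ≡ 164^2 = 26896 ≡ 158 (mod 461)
5^16 ≡ 158^2 = 24964 ≡ 70 (mod 461)
5^32 ≡ 70^2 = 4900 ≡ 290 (mod 461)
5^64 ≡ 290^2 = 84100 ≡ 198 (mod 461)
115 = 64 + 32 + 16 + 2 + 1 in binary powers of 2.
So 5^115 ≡ 198 · 290 · 70 · 25 · 5 ≡ 1 (mod 461).
Since 5^d ≡ 1 (mod 461), base 5 does not prove 461 composite.

1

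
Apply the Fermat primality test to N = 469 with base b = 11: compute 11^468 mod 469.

148

11^1 ≡ 11 (mod 469)
11^2 ≡ 11^2 = 121 ≡ 121 (mod 469)
11^4 ≡ 121^2 = 14641 ≡ 102 (mod 469)
11^8 ≡ 102^2 = 10404 ≡ 86 (mod 469)
11^16 ≡ 86^2 = 7396 ≡ 361 (mod 469)
11^32 ≡ 361^2 = 130321 ≡ 408 (mod 469)
11^64 ≡ 408^2 = 166464 ≡ 438 (mod 469)
11^128 ≡ 438^2 = 191844 ≡ 23 (mod 469)
11^256 ≡ 23^2 = 529 ≡ 60 (mod 469)
468 = 256 + 128 + 64 + 16 + 4 in binary powers of 2.
So 11^468 ≡ 60 · 23 · 438 · 361 · 102 ≡ 148 (mod 469).
Since 148 ≠ 1, base 11 is a Fermat witness: 469 is composite.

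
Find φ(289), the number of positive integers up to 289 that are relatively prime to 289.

272

Factor: 289 = 17^2.
φ(289) = 17^1·(17−1) = 272.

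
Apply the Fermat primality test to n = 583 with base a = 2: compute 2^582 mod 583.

70

2^1 ≡ 2 (mod 583)
2^2 ≡ 2^2 = 4 ≡ 4 (mod 583)
2^4 ≡ 4^2 = 16 ≡ 16 (mod 583)
2^8 ≡ 16^2 = 256 ≡ 256 (mod 583)
2^16 ≡ 256^2 = 65536 ≡ 240 (mod 583)
2^32 ≡ 240^2 = 57600 ≡ 466 (mod 583)
2^64 ≡ 466^2 = 217156 ≡ 280 (mod 583)
2^128 ≡ 280^2 = 78400 ≡ 278 (mod 583)
2^256 ≡ 278^2 = 77284 ≡ 328 (mod 583)
2^512 ≡ 328^2 = 107584 ≡ 312 (mod 583)
582 = 512 + 64 + 4 + 2 in binary powers of 2.
So 2^582 ≡ 312 · 280 · 16 · 4 ≡ 70 (mod 583).
Since 70 ≠ 1, base 2 is a Fermat witness: 583 is composite.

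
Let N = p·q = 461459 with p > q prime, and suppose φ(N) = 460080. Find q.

φ(n) = (p−1)(q−1) = n − (p+q) + 1, so p + q = 461459 − 460080 + 1 = 1380.
p and q are the roots of t² − 1380t + 461459 = 0.
Discriminant: 1380² − 4·461459 = 1904400 − 1845836 = 58564; √58564 = 242.
q = (1380 − 242)/2 = 569, p = (1380 + 242)/2 = 811.
Check: 569 · 811 = 461459.

569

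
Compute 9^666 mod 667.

9^1 ≡ 9 (mod 667)
9^2 ≡ 9^2 = 81 ≡ 81 (mod 667)
9^4 ≡ 81^2 = 6561 ≡ 558 (mod 667)
9^8 ≡ 558^2 = 311364 ≡ 542 (mod 667)
9^16 ≡ 542^2 = 293764 ≡ 284 (mod 667)
9^32 ≡ 284^2 = 80656 ≡ 616 (mod 667)
9^64 ≡ 616^2 = 379456 ≡ 600 (mod 667)
9^128 ≡ 600^2 = 360000 ≡ 487 (mod 667)
9^256 ≡ 487^2 = 237169 ≡ 384 (mod 667)
9^512 ≡ 384^2 = 147456 ≡ 49 (mod 667)
666 = 512 + 128 + 16 + 8 + 2 in binary powers of 2.
So 9^666 ≡ 49 · 487 · 284 · 542 · 81 ≡ 49 (mod 667).
Since 49 ≠ 1, base 9 is a Fermat witness: 667 is composite.

49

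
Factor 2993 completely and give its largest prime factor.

2993 = 41 · 73
73 is prime.
So 2993 = 41 · 73; the largest prime factor is 73.

73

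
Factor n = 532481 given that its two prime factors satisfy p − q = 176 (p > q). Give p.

823

Since p = q + 176, we have 532481 = q(q + 176), so q² + 176q − 532481 = 0.
Discriminant: 176² + 4·532481 = 30976 + 2129924 = 2160900; √2160900 = 1470.
q = (−176 + 1470)/2 = 647, and p = q + 176 = 823.
Check: 647 · 823 = 532481.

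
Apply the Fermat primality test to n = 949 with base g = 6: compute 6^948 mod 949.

300

6^1 ≡ 6 (mod 949)
6^2 ≡ 6^2 = 36 ≡ 36 (mod 949)
6^4 ≡ 36^2 = 1296 ≡ 347 (mod 949)
6^8 ≡ 347^2 = 120409 ≡ 835 (mod 949)
6^16 ≡ 835^2 = 697225 ≡ 659 (mod 949)
6^32 ≡ 659^2 = 434281 ≡ 588 (mod 949)
6^64 ≡ 588^2 = 345744 ≡ 308 (mod 949)
6^128 ≡ 308^2 = 94864 ≡ 913 (mod 949)
6^256 ≡ 913^2 = 833569 ≡ 347 (mod 949)
6^512 ≡ 347^2 = 120409 ≡ 835 (mod 949)
948 = 512 + 256 + 128 + 32 + 16 + 4 in binary powers of 2.
So 6^948 ≡ 835 · 347 · 913 · 588 · 659 · 347 ≡ 300 (mod 949).
Since 300 ≠ 1, base 6 is a Fermat witness: 949 is composite.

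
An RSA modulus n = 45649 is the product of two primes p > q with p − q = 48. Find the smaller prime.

191

Since p = q + 48, we have 45649 = q(q + 48), so q² + 48q − 45649 = 0.
Discriminant: 48² + 4·45649 = 2304 + 182596 = 184900; √184900 = 430.
q = (−48 + 430)/2 = 191, and p = q + 48 = 239.
Check: 191 · 239 = 45649.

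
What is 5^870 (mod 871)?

129

5^1 ≡ 5 (mod 871)
5^2 ≡ 5^2 = 25 ≡ 25 (mod 871)
5^4 ≡ 25^2 = 625 ≡ 625 (mod 871)
5^8 ≡ 625^2 = 390625 ≡ 417 (mod 871)
5^16 ≡ 417^2 = 173889 ≡ 560 (mod 871)
5^32 ≡ 560^2 = 313600 ≡ 40 (mod 871)
5^64 ≡ 40^2 = 1600 ≡ 729 (mod 871)
5^128 ≡ 729^2 = 531441 ≡ 131 (mod 871)
5^256 ≡ 131^2 = 17161 ≡ 612 (mod 871)
5^512 ≡ 612^2 = 374544 ≡ 14 (mod 871)
870 = 512 + 256 + 64 + 32 + 4 + 2 in binary powers of 2.
So 5^870 ≡ 14 · 612 · 729 · 40 · 625 · 25 ≡ 129 (mod 871).
Since 129 ≠ 1, base 5 is a Fermat witness: 871 is composite.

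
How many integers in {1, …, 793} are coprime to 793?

720

Factor: 793 = 13 · 61.
φ(793) = (13−1) · (61−1) = 12 · 60 = 720.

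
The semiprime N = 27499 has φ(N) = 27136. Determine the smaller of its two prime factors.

107

φ(n) = (p−1)(q−1) = n − (p+q) + 1, so p + q = 27499 − 27136 + 1 = 364.
p and q are the roots of t² − 364t + 27499 = 0.
Discriminant: 364² − 4·27499 = 132496 − 109996 = 22500; √22500 = 150.
q = (364 − 150)/2 = 107, p = (364 + 150)/2 = 257.
Check: 107 · 257 = 27499.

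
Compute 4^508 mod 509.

4^1 ≡ 4 (mod 509)
4^2 ≡ 4^2 = 16 ≡ 16 (mod 509)
4^4 ≡ 16^2 = 256 ≡ 256 (mod 509)
4^8 ≡ 256^2 = 65536 ≡ 384 (mod 509)
4^16 ≡ 384^2 = 147456 ≡ 355 (mod 509)
4^32 ≡ 355^2 = 126025 ≡ 302 (mod 509)
4^64 ≡ 302^2 = 91204 ≡ 93 (mod 509)
4^128 ≡ 93^2 = 8649 ≡ 505 (mod 509)
4^256 ≡ 505^2 = 255025 ≡ 16 (mod 509)
508 = 256 + 128 + 64 + 32 + 16 + 8 + 4 in binary powers of 2.
So 4^508 ≡ 16 · 505 · 93 · 302 · 355 · 384 · 256 ≡ 1 (mod 509).
Since the result is 1, base 4 gives no evidence that 509 is composite.

1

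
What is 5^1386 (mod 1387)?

1122

5^1 ≡ 5 (mod 1387)
5^2 ≡ 5^2 = 25 ≡ 25 (mod 1387)
5^4 ≡ 25^2 = 625 ≡ 625 (mod 1387)
5^8 ≡ 625^2 = 390625 ≡ 878 (mod 1387)
5^16 ≡ 878^2 = 770884 ≡ 1099 (mod 1387)
5^32 ≡ 1099^2 = 1207801 ≡ 1111 (mod 1387)
5^64 ≡ 1111^2 = 1234321 ≡ 1278 (mod 1387)
5^128 ≡ 1278^2 = 1633284 ≡ 785 (mod 1387)
5^256 ≡ 785^2 = 616225 ≡ 397 (mod 1387)
5^512 ≡ 397^2 = 157609 ≡ 878 (mod 1387)
5^1024 ≡ 878^2 = 770884 ≡ 1099 (mod 1387)
1386 = 1024 + 256 + 64 + 32 + 8 + 2 in binary powers of 2.
So 5^1386 ≡ 1099 · 397 · 1278 · 1111 · 878 · 25 ≡ 1122 (mod 1387).
Since 1122 ≠ 1, base 5 is a Fermat witness: 1387 is composite.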